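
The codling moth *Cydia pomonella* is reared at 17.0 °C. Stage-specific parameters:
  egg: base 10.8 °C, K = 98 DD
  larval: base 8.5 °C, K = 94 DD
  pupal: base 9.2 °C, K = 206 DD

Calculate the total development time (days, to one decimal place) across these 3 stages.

egg: 98 / (17.0 − 10.8) = 98 / 6.2 = 15.806 d.
larval: 94 / (17.0 − 8.5) = 94 / 8.5 = 11.059 d.
pupal: 206 / (17.0 − 9.2) = 206 / 7.8 = 26.410 d.
Sum = 53.276 ≈ 53.3 days.

53.3 days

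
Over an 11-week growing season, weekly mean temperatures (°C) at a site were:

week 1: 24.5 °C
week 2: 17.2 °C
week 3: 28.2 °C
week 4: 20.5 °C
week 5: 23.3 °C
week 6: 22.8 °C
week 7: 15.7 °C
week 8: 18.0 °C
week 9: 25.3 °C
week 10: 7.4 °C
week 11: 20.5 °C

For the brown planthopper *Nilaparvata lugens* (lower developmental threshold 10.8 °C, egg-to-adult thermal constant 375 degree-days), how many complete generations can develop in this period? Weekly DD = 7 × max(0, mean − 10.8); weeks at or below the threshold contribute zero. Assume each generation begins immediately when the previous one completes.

Weekly DD (7 × max(0, T̄ − 10.8)): 95.9, 44.8, 121.8, 67.9, 87.5, 84.0, 34.3, 50.4, 101.5, 0.0, 67.9.
Season total = 756.0 DD.
Complete generations = ⌊756.0 / 375⌋ = 2.

2 generations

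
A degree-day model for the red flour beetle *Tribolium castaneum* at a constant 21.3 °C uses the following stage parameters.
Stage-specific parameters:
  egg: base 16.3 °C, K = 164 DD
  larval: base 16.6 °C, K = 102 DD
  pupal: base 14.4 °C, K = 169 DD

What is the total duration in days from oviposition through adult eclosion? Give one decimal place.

egg: 164 / (21.3 − 16.3) = 164 / 5.0 = 32.800 d.
larval: 102 / (21.3 − 16.6) = 102 / 4.7 = 21.702 d.
pupal: 169 / (21.3 − 14.4) = 169 / 6.9 = 24.493 d.
Sum = 78.995 ≈ 79.0 days.

79.0 days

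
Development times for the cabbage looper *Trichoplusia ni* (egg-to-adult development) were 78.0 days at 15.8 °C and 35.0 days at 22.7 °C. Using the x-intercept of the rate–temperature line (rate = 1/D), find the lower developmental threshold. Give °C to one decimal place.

Equal thermal constants: D₁(T₁ − T_b) = D₂(T₂ − T_b).
78.0·(15.8 − T_b) = 35.0·(22.7 − T_b)
T_b = (78.0·15.8 − 35.0·22.7) / (78.0 − 35.0) = 437.90 / 43.0 = 10.184 °C ≈ 10.2 °C.

10.2 °C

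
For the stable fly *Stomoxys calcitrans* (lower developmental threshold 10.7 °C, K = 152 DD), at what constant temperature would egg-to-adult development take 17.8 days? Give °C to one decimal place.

Required daily accumulation = 152 / 17.8 = 8.539 DD/day.
T = T_base + 8.539 = 10.7 + 8.539 = 19.239 ≈ 19.2 °C.

19.2 °C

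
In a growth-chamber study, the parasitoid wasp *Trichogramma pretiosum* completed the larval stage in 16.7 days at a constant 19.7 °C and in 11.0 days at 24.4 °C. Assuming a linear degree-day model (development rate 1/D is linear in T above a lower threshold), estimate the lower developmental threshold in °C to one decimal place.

10.6 °C

Linear rate model ⇒ the product D·(T − T_b) is constant across temperatures.
16.7·(19.7 − T_b) = 11.0·(24.4 − T_b)
T_b = (16.7·19.7 − 11.0·24.4) / (16.7 − 11.0) = 60.59 / 5.7 = 10.630 °C ≈ 10.6 °C.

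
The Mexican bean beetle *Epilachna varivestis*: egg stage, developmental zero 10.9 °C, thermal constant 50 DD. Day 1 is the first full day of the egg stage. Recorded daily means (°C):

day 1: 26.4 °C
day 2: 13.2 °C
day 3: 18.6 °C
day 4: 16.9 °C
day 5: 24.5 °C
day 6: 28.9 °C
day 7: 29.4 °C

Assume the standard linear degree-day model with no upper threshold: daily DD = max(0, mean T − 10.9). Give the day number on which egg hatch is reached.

day 6

Daily DD above 10.9 °C: 15.5, 2.3, 7.7, 6.0, 13.6, 18.0, 18.5.
Cumulative: 15.5, 17.8, 25.5, 31.5, 45.1, 63.1, 81.6.
The total first reaches 50 DD on day 6.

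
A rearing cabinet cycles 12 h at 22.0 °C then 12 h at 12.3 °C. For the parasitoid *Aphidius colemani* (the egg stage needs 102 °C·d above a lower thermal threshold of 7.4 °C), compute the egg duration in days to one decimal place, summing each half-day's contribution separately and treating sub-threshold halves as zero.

10.5 days

Day half: max(0, 22.0 − 7.4) × 0.5 = 14.6 × 0.5 = 7.30 DD.
Night half: max(0, 12.3 − 7.4) × 0.5 = 4.9 × 0.5 = 2.45 DD.
Per 24 h: 9.75 DD/day.
Duration = 102 / 9.75 = 10.462 ≈ 10.5 days.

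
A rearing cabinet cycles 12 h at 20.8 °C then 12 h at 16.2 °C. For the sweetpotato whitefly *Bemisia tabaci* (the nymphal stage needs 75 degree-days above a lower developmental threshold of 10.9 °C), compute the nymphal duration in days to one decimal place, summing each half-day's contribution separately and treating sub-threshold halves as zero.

9.9 days

Day half: max(0, 20.8 − 10.9) × 0.5 = 9.9 × 0.5 = 4.95 DD.
Night half: max(0, 16.2 − 10.9) × 0.5 = 5.3 × 0.5 = 2.65 DD.
Per 24 h: 7.60 DD/day.
Duration = 75 / 7.60 = 9.868 ≈ 9.9 days.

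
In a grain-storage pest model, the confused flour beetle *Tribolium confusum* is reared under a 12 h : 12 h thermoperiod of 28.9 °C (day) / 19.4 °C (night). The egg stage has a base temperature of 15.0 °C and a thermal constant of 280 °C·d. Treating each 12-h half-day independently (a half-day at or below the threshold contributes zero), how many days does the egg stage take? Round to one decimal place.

30.6 days

Day half: max(0, 28.9 − 15.0) × 0.5 = 13.9 × 0.5 = 6.95 DD.
Night half: max(0, 19.4 − 15.0) × 0.5 = 4.4 × 0.5 = 2.20 DD.
Per 24 h: 9.15 DD/day.
Duration = 280 / 9.15 = 30.601 ≈ 30.6 days.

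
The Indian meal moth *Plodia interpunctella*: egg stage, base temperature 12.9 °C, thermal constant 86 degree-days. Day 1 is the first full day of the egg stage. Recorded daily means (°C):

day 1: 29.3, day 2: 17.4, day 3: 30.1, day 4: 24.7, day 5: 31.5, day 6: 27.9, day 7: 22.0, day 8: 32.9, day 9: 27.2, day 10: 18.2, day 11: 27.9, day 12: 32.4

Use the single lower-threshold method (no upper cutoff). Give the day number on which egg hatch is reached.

Daily DD above 12.9 °C: 16.4, 4.5, 17.2, 11.8, 18.6, 15.0, 9.1, 20.0, 14.3, 5.3, 15.0, 19.5.
Cumulative: 16.4, 20.9, 38.1, 49.9, 68.5, 83.5, 92.6, 112.6, 126.9, 132.2, 147.2, 166.7.
The total first reaches 86 DD on day 7.

day 7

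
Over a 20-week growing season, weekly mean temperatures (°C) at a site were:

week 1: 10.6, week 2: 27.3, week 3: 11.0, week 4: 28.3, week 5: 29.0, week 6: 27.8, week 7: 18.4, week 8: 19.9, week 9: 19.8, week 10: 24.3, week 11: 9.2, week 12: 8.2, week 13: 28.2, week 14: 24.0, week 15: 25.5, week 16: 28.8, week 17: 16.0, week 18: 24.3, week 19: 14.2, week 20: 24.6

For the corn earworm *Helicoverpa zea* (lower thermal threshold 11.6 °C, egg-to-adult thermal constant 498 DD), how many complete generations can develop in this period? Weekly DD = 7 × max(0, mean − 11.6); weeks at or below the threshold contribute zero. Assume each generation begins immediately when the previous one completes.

2 generations

Weekly DD (7 × max(0, T̄ − 11.6)): 0.0, 109.9, 0.0, 116.9, 121.8, 113.4, 47.6, 58.1, 57.4, 88.9, 0.0, 0.0, 116.2, 86.8, 97.3, 120.4, 30.8, 88.9, 18.2, 91.0.
Season total = 1363.6 DD.
Complete generations = ⌊1363.6 / 498⌋ = 2.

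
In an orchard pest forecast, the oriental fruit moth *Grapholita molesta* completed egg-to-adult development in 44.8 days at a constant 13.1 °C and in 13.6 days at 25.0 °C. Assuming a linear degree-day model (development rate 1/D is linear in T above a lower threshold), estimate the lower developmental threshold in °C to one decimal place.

7.9 °C

Equal thermal constants: D₁(T₁ − T_b) = D₂(T₂ − T_b).
44.8·(13.1 − T_b) = 13.6·(25.0 − T_b)
T_b = (44.8·13.1 − 13.6·25.0) / (44.8 − 13.6) = 246.88 / 31.2 = 7.913 °C ≈ 7.9 °C.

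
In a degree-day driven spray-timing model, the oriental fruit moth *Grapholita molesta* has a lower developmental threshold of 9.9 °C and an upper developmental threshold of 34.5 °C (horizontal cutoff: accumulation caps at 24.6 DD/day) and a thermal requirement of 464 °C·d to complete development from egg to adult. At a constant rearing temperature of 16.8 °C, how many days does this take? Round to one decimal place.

67.2 days

Daily accumulation = 16.8 − 9.9 = 6.9 DD/day.
Duration = 464 / 6.9 = 67.246 ≈ 67.2 days.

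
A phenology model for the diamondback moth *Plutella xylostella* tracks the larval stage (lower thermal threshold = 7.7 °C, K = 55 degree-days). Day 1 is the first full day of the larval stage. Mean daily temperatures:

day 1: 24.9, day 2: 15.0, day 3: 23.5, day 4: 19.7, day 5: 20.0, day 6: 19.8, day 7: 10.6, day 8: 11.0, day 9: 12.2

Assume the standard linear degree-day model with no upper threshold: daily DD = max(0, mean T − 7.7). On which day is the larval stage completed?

day 5

Daily DD above 7.7 °C: 17.2, 7.3, 15.8, 12.0, 12.3, 12.1, 2.9, 3.3, 4.5.
Cumulative: 17.2, 24.5, 40.3, 52.3, 64.6, 76.7, 79.6, 82.9, 87.4.
The total first reaches 55 DD on day 5.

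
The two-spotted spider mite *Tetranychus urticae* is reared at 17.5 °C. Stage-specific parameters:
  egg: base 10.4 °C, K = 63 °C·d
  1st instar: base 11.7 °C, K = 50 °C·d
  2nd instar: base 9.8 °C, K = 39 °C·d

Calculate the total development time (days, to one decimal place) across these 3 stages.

egg: 63 / (17.5 − 10.4) = 63 / 7.1 = 8.873 d.
1st instar: 50 / (17.5 − 11.7) = 50 / 5.8 = 8.621 d.
2nd instar: 39 / (17.5 − 9.8) = 39 / 7.7 = 5.065 d.
Sum = 22.559 ≈ 22.6 days.

22.6 days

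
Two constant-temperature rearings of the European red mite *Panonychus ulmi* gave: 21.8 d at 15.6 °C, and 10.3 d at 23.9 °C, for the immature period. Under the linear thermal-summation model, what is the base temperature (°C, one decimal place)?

Under the model K = D·(T − T_b), so D₁·(T₁ − T_b) = D₂·(T₂ − T_b).
21.8·(15.6 − T_b) = 10.3·(23.9 − T_b)
T_b = (21.8·15.6 − 10.3·23.9) / (21.8 − 10.3) = 93.91 / 11.5 = 8.166 °C ≈ 8.2 °C.

8.2 °C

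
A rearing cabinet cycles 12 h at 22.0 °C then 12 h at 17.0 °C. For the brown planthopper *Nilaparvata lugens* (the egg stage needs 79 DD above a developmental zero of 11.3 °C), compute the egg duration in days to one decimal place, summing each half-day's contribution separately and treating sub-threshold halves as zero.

Day half: max(0, 22.0 − 11.3) × 0.5 = 10.7 × 0.5 = 5.35 DD.
Night half: max(0, 17.0 − 11.3) × 0.5 = 5.7 × 0.5 = 2.85 DD.
Per 24 h: 8.20 DD/day.
Duration = 79 / 8.20 = 9.634 ≈ 9.6 days.

9.6 days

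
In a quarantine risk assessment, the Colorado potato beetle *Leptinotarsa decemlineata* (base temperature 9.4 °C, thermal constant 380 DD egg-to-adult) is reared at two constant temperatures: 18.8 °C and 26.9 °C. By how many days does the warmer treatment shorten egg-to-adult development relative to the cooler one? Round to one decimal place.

At 18.8 °C: 380 / (18.8 − 9.4) = 380 / 9.4 = 40.426 d.
At 26.9 °C: 380 / (26.9 − 9.4) = 380 / 17.5 = 21.714 d.
Difference = |40.426 − 21.714| = 18.711 ≈ 18.7 days.

18.7 days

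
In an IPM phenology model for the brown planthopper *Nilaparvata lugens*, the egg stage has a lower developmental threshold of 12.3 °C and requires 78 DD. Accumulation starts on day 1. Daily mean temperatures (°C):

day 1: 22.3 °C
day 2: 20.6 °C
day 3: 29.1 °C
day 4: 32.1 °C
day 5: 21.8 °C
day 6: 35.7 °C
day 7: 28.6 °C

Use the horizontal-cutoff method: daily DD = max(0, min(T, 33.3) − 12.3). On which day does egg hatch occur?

day 6

Daily DD above 12.3 °C (capped at 21.0): 10.0, 8.3, 16.8, 19.8, 9.5, 21.0, 16.3.
Cumulative: 10.0, 18.3, 35.1, 54.9, 64.4, 85.4, 101.7.
The total first reaches 78 DD on day 6.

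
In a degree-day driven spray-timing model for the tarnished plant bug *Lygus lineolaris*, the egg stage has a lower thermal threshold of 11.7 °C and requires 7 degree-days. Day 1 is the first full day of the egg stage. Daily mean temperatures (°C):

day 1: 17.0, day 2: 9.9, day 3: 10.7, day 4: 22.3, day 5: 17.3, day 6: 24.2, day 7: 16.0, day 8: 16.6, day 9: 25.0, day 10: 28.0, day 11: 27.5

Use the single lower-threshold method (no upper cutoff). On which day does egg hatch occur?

Daily DD above 11.7 °C: 5.3, 0.0, 0.0, 10.6, 5.6, 12.5, 4.3, 4.9, 13.3, 16.3, 15.8.
Cumulative: 5.3, 5.3, 5.3, 15.9, 21.5, 34.0, 38.3, 43.2, 56.5, 72.8, 88.6.
The total first reaches 7 DD on day 4.

day 4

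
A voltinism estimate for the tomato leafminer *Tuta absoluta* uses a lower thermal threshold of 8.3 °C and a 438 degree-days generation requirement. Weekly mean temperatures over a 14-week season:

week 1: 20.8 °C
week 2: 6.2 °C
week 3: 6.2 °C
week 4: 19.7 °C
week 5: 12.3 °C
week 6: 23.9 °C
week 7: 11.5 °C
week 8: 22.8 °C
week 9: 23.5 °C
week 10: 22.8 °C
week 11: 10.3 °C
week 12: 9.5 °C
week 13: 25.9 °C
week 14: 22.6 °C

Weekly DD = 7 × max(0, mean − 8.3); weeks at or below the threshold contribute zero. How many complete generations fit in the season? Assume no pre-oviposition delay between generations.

Weekly DD (7 × max(0, T̄ − 8.3)): 87.5, 0.0, 0.0, 79.8, 28.0, 109.2, 22.4, 101.5, 106.4, 101.5, 14.0, 8.4, 123.2, 100.1.
Season total = 882.0 DD.
Complete generations = ⌊882.0 / 438⌋ = 2.

2 generations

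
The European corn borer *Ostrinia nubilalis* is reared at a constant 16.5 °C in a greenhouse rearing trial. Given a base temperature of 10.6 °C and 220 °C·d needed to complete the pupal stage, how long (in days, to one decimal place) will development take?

Daily accumulation = 16.5 − 10.6 = 5.9 DD/day.
Duration = 220 / 5.9 = 37.288 ≈ 37.3 days.

37.3 days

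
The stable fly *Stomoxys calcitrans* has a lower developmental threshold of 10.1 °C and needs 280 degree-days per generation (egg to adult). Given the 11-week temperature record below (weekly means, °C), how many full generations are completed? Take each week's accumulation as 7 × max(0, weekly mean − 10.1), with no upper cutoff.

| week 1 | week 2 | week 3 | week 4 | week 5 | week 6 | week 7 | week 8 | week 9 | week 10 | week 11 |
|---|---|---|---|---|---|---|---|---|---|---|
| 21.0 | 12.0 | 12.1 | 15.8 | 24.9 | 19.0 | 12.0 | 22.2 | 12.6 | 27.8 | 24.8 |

2 generations

Weekly DD (7 × max(0, T̄ − 10.1)): 76.3, 13.3, 14.0, 39.9, 103.6, 62.3, 13.3, 84.7, 17.5, 123.9, 102.9.
Season total = 651.7 DD.
Complete generations = ⌊651.7 / 280⌋ = 2.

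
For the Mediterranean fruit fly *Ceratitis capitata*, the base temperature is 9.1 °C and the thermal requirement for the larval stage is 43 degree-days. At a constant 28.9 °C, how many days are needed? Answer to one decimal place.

Daily accumulation = 28.9 − 9.1 = 19.8 DD/day.
Duration = 43 / 19.8 = 2.172 ≈ 2.2 days.

2.2 days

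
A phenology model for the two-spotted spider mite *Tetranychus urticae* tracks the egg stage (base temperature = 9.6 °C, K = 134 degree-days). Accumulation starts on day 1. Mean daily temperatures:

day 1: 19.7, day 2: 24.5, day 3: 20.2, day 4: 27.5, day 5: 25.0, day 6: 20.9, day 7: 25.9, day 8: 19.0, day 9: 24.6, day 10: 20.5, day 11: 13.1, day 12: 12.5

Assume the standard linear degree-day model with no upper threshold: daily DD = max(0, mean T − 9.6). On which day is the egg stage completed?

day 11

Daily DD above 9.6 °C: 10.1, 14.9, 10.6, 17.9, 15.4, 11.3, 16.3, 9.4, 15.0, 10.9, 3.5, 2.9.
Cumulative: 10.1, 25.0, 35.6, 53.5, 68.9, 80.2, 96.5, 105.9, 120.9, 131.8, 135.3, 138.2.
The total first reaches 134 DD on day 11.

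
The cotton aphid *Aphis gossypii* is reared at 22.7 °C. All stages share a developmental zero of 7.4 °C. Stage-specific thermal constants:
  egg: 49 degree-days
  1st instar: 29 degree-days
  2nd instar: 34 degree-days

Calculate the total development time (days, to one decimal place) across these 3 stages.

7.3 days

Daily accumulation at 22.7 °C = 22.7 − 7.4 = 15.3 DD/day.
Total K = 49 + 29 + 34 = 112 DD.
Total duration = 112 / 15.3 = 7.320 ≈ 7.3 days.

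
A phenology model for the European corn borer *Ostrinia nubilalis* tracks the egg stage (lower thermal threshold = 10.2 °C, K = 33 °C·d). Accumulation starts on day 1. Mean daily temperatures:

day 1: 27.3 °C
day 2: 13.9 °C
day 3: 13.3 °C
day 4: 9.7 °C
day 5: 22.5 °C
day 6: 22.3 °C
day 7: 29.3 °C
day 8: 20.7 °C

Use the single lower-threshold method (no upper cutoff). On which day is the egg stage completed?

Daily DD above 10.2 °C: 17.1, 3.7, 3.1, 0.0, 12.3, 12.1, 19.1, 10.5.
Cumulative: 17.1, 20.8, 23.9, 23.9, 36.2, 48.3, 67.4, 77.9.
The total first reaches 33 DD on day 5.

day 5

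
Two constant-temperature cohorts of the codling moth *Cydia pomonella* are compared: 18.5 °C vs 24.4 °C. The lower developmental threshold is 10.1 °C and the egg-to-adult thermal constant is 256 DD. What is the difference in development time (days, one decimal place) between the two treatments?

12.6 days

At 18.5 °C: 256 / (18.5 − 10.1) = 256 / 8.4 = 30.476 d.
At 24.4 °C: 256 / (24.4 − 10.1) = 256 / 14.3 = 17.902 d.
Difference = |30.476 − 17.902| = 12.574 ≈ 12.6 days.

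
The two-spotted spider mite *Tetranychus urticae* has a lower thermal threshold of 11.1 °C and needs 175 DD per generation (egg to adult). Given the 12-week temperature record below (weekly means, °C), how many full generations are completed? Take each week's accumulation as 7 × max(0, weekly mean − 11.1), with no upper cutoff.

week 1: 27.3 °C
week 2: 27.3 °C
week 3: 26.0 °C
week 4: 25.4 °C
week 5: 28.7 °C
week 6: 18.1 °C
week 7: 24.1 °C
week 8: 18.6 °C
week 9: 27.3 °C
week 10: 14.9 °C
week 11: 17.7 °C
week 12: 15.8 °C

Weekly DD (7 × max(0, T̄ − 11.1)): 113.4, 113.4, 104.3, 100.1, 123.2, 49.0, 91.0, 52.5, 113.4, 26.6, 46.2, 32.9.
Season total = 966.0 DD.
Complete generations = ⌊966.0 / 175⌋ = 5.

5 generations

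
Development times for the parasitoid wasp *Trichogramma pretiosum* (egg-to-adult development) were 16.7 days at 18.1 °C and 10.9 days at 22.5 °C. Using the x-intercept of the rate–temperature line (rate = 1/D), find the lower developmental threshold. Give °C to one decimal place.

Equal thermal constants: D₁(T₁ − T_b) = D₂(T₂ − T_b).
16.7·(18.1 − T_b) = 10.9·(22.5 − T_b)
T_b = (16.7·18.1 − 10.9·22.5) / (16.7 − 10.9) = 57.02 / 5.8 = 9.831 °C ≈ 9.8 °C.

9.8 °C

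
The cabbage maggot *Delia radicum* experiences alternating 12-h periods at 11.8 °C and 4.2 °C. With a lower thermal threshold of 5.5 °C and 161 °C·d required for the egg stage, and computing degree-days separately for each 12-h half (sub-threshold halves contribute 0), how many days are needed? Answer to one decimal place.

51.1 days

Day half: max(0, 11.8 − 5.5) × 0.5 = 6.3 × 0.5 = 3.15 DD.
Night half: max(0, 4.2 − 5.5) × 0.5 = 0.0 × 0.5 = 0.00 DD.
Per 24 h: 3.15 DD/day.
Duration = 161 / 3.15 = 51.111 ≈ 51.1 days.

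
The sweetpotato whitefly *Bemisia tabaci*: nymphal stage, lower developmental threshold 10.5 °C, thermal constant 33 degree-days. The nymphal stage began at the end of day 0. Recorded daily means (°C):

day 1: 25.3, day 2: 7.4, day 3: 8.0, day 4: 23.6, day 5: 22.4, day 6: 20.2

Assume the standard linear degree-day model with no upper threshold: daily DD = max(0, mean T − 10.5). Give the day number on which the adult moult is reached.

Daily DD above 10.5 °C: 14.8, 0.0, 0.0, 13.1, 11.9, 9.7.
Cumulative: 14.8, 14.8, 14.8, 27.9, 39.8, 49.5.
The total first reaches 33 DD on day 5.

day 5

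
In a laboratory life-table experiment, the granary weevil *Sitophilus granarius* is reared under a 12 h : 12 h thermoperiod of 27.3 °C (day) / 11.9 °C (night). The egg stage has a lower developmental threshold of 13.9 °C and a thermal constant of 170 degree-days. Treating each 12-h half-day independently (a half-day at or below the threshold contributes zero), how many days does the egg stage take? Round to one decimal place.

25.4 days

Day half: max(0, 27.3 − 13.9) × 0.5 = 13.4 × 0.5 = 6.70 DD.
Night half: max(0, 11.9 − 13.9) × 0.5 = 0.0 × 0.5 = 0.00 DD.
Per 24 h: 6.70 DD/day.
Duration = 170 / 6.70 = 25.373 ≈ 25.4 days.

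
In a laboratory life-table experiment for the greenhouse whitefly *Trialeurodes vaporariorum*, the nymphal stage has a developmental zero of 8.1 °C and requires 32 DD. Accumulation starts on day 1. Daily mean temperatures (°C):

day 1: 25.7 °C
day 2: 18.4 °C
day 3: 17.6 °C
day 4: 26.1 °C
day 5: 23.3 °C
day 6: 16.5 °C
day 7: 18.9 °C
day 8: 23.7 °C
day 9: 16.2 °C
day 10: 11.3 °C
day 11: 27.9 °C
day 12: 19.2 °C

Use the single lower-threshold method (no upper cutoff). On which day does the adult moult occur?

Daily DD above 8.1 °C: 17.6, 10.3, 9.5, 18.0, 15.2, 8.4, 10.8, 15.6, 8.1, 3.2, 19.8, 11.1.
Cumulative: 17.6, 27.9, 37.4, 55.4, 70.6, 79.0, 89.8, 105.4, 113.5, 116.7, 136.5, 147.6.
The total first reaches 32 DD on day 3.

day 3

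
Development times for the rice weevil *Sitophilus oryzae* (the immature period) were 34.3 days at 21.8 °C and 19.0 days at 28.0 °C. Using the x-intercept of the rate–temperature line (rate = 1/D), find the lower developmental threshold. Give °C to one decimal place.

Equal thermal constants: D₁(T₁ − T_b) = D₂(T₂ − T_b).
34.3·(21.8 − T_b) = 19.0·(28.0 − T_b)
T_b = (34.3·21.8 − 19.0·28.0) / (34.3 − 19.0) = 215.74 / 15.3 = 14.101 °C ≈ 14.1 °C.

14.1 °C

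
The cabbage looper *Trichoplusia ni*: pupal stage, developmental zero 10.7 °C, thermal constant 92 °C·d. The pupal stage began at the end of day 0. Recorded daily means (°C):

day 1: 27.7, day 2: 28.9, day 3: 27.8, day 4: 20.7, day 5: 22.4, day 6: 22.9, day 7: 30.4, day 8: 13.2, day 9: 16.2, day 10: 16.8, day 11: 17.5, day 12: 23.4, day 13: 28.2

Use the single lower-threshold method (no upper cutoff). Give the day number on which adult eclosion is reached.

Daily DD above 10.7 °C: 17.0, 18.2, 17.1, 10.0, 11.7, 12.2, 19.7, 2.5, 5.5, 6.1, 6.8, 12.7, 17.5.
Cumulative: 17.0, 35.2, 52.3, 62.3, 74.0, 86.2, 105.9, 108.4, 113.9, 120.0, 126.8, 139.5, 157.0.
The total first reaches 92 DD on day 7.

day 7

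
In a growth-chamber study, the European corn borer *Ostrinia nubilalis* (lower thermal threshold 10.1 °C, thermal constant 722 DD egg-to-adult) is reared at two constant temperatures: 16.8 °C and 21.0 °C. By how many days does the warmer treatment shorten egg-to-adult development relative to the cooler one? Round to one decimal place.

41.5 days

At 16.8 °C: 722 / (16.8 − 10.1) = 722 / 6.7 = 107.761 d.
At 21.0 °C: 722 / (21.0 − 10.1) = 722 / 10.9 = 66.239 d.
Difference = |107.761 − 66.239| = 41.523 ≈ 41.5 days.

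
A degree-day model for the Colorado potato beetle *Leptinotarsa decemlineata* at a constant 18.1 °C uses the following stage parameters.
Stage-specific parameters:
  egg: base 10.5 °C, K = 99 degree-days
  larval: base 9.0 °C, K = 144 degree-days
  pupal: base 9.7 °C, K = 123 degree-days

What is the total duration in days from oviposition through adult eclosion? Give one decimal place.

egg: 99 / (18.1 − 10.5) = 99 / 7.6 = 13.026 d.
larval: 144 / (18.1 − 9.0) = 144 / 9.1 = 15.824 d.
pupal: 123 / (18.1 − 9.7) = 123 / 8.4 = 14.643 d.
Sum = 43.493 ≈ 43.5 days.

43.5 days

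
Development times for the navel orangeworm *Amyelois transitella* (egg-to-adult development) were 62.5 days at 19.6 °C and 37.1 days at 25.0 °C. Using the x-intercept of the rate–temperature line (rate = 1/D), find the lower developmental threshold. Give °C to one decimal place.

Equal thermal constants: D₁(T₁ − T_b) = D₂(T₂ − T_b).
62.5·(19.6 − T_b) = 37.1·(25.0 − T_b)
T_b = (62.5·19.6 − 37.1·25.0) / (62.5 − 37.1) = 297.50 / 25.4 = 11.713 °C ≈ 11.7 °C.

11.7 °C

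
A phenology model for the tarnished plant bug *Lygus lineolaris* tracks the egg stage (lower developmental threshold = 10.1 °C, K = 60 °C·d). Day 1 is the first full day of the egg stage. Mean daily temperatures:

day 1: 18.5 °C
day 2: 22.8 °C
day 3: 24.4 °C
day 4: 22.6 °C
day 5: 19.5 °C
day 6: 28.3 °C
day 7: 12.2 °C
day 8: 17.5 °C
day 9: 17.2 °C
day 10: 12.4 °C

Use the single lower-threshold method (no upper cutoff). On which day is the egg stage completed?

Daily DD above 10.1 °C: 8.4, 12.7, 14.3, 12.5, 9.4, 18.2, 2.1, 7.4, 7.1, 2.3.
Cumulative: 8.4, 21.1, 35.4, 47.9, 57.3, 75.5, 77.6, 85.0, 92.1, 94.4.
The total first reaches 60 DD on day 6.

day 6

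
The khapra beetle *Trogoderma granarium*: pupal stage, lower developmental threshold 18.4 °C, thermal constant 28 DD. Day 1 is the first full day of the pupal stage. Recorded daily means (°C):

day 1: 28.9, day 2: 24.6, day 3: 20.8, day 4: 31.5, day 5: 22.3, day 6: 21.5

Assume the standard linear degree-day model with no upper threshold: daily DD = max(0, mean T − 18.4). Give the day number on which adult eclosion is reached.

Daily DD above 18.4 °C: 10.5, 6.2, 2.4, 13.1, 3.9, 3.1.
Cumulative: 10.5, 16.7, 19.1, 32.2, 36.1, 39.2.
The total first reaches 28 DD on day 4.

day 4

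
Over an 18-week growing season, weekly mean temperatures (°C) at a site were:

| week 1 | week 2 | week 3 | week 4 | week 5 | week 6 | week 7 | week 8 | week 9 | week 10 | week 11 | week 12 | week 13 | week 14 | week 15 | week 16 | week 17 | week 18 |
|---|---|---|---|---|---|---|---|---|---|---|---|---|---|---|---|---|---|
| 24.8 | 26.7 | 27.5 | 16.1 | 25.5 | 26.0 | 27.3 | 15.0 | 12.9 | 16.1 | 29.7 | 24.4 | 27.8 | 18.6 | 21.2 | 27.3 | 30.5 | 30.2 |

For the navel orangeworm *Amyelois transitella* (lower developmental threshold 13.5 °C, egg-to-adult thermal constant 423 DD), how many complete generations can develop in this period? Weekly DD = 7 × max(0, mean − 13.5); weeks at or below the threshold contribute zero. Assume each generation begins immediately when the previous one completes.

Weekly DD (7 × max(0, T̄ − 13.5)): 79.1, 92.4, 98.0, 18.2, 84.0, 87.5, 96.6, 10.5, 0.0, 18.2, 113.4, 76.3, 100.1, 35.7, 53.9, 96.6, 119.0, 116.9.
Season total = 1296.4 DD.
Complete generations = ⌊1296.4 / 423⌋ = 3.

3 generations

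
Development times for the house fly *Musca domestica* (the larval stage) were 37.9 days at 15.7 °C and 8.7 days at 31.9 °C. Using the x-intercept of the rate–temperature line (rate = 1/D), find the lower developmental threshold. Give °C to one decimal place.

Under the model K = D·(T − T_b), so D₁·(T₁ − T_b) = D₂·(T₂ − T_b).
37.9·(15.7 − T_b) = 8.7·(31.9 − T_b)
T_b = (37.9·15.7 − 8.7·31.9) / (37.9 − 8.7) = 317.50 / 29.2 = 10.873 °C ≈ 10.9 °C.

10.9 °C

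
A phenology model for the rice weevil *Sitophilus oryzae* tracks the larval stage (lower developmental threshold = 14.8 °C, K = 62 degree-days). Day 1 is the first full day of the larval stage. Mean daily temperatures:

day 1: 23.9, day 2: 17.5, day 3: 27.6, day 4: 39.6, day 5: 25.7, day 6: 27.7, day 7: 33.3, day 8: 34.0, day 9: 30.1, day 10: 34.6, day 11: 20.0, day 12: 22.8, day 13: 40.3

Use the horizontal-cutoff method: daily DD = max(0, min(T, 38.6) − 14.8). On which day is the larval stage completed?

day 6

Daily DD above 14.8 °C (capped at 23.8): 9.1, 2.7, 12.8, 23.8, 10.9, 12.9, 18.5, 19.2, 15.3, 19.8, 5.2, 8.0, 23.8.
Cumulative: 9.1, 11.8, 24.6, 48.4, 59.3, 72.2, 90.7, 109.9, 125.2, 145.0, 150.2, 158.2, 182.0.
The total first reaches 62 DD on day 6.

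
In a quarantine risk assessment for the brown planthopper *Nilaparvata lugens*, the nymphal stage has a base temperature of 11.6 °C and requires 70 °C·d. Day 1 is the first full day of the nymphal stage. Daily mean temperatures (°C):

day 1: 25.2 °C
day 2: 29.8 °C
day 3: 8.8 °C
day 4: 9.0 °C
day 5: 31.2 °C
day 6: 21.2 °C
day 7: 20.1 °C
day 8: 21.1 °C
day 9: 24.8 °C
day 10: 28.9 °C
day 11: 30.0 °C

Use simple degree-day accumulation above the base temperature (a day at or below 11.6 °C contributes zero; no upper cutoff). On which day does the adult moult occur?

Daily DD above 11.6 °C: 13.6, 18.2, 0.0, 0.0, 19.6, 9.6, 8.5, 9.5, 13.2, 17.3, 18.4.
Cumulative: 13.6, 31.8, 31.8, 31.8, 51.4, 61.0, 69.5, 79.0, 92.2, 109.5, 127.9.
The total first reaches 70 DD on day 8.

day 8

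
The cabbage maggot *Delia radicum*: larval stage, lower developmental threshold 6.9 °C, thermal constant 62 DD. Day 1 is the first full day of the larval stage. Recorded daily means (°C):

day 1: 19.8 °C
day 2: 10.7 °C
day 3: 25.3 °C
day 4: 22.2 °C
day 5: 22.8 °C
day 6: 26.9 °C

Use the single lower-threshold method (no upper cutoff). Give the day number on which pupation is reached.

Daily DD above 6.9 °C: 12.9, 3.8, 18.4, 15.3, 15.9, 20.0.
Cumulative: 12.9, 16.7, 35.1, 50.4, 66.3, 86.3.
The total first reaches 62 DD on day 5.

day 5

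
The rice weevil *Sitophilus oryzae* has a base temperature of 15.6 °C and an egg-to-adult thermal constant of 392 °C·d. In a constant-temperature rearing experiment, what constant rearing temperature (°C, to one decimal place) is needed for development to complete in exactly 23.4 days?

32.4 °C

Required daily accumulation = 392 / 23.4 = 16.752 DD/day.
T = T_base + 16.752 = 15.6 + 16.752 = 32.352 ≈ 32.4 °C.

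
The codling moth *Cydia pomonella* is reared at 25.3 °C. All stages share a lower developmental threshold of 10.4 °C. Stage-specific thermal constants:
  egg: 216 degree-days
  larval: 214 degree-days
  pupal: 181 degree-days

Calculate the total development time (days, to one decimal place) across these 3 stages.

41.0 days

Daily accumulation at 25.3 °C = 25.3 − 10.4 = 14.9 DD/day.
Total K = 216 + 214 + 181 = 611 DD.
Total duration = 611 / 14.9 = 41.007 ≈ 41.0 days.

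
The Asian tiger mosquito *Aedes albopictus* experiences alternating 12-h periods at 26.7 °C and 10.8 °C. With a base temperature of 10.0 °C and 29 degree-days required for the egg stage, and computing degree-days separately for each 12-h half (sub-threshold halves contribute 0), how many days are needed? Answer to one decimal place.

3.3 days

Day half: max(0, 26.7 − 10.0) × 0.5 = 16.7 × 0.5 = 8.35 DD.
Night half: max(0, 10.8 − 10.0) × 0.5 = 0.8 × 0.5 = 0.40 DD.
Per 24 h: 8.75 DD/day.
Duration = 29 / 8.75 = 3.314 ≈ 3.3 days.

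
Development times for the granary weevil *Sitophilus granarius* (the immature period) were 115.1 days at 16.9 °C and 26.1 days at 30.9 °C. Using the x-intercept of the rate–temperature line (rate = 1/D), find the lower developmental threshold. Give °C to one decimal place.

Linear rate model ⇒ the product D·(T − T_b) is constant across temperatures.
115.1·(16.9 − T_b) = 26.1·(30.9 − T_b)
T_b = (115.1·16.9 − 26.1·30.9) / (115.1 − 26.1) = 1138.70 / 89.0 = 12.794 °C ≈ 12.8 °C.

12.8 °C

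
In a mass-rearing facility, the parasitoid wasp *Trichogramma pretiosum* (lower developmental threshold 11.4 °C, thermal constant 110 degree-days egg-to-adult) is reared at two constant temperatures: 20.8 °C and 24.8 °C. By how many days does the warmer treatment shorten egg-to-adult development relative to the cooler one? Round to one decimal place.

At 20.8 °C: 110 / (20.8 − 11.4) = 110 / 9.4 = 11.702 d.
At 24.8 °C: 110 / (24.8 − 11.4) = 110 / 13.4 = 8.209 d.
Difference = |11.702 − 8.209| = 3.493 ≈ 3.5 days.

3.5 days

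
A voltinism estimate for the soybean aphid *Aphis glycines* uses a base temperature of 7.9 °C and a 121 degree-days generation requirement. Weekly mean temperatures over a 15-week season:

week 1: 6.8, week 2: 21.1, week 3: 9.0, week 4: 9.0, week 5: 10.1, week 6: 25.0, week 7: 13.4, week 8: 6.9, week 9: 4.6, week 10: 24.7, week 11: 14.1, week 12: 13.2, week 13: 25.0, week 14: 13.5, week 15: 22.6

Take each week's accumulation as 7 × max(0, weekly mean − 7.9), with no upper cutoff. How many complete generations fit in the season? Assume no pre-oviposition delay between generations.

6 generations

Weekly DD (7 × max(0, T̄ − 7.9)): 0.0, 92.4, 7.7, 7.7, 15.4, 119.7, 38.5, 0.0, 0.0, 117.6, 43.4, 37.1, 119.7, 39.2, 102.9.
Season total = 741.3 DD.
Complete generations = ⌊741.3 / 121⌋ = 6.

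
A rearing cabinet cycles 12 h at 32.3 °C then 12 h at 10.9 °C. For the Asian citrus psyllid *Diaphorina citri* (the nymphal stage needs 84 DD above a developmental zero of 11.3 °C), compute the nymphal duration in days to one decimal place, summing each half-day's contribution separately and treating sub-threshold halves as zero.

Day half: max(0, 32.3 − 11.3) × 0.5 = 21.0 × 0.5 = 10.50 DD.
Night half: max(0, 10.9 − 11.3) × 0.5 = 0.0 × 0.5 = 0.00 DD.
Per 24 h: 10.50 DD/day.
Duration = 84 / 10.50 = 8.000 ≈ 8.0 days.

8.0 days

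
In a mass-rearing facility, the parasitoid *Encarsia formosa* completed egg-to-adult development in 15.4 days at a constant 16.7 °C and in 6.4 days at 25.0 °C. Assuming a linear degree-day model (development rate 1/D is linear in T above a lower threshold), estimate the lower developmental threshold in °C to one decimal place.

Linear rate model ⇒ the product D·(T − T_b) is constant across temperatures.
15.4·(16.7 − T_b) = 6.4·(25.0 − T_b)
T_b = (15.4·16.7 − 6.4·25.0) / (15.4 − 6.4) = 97.18 / 9.0 = 10.798 °C ≈ 10.8 °C.

10.8 °C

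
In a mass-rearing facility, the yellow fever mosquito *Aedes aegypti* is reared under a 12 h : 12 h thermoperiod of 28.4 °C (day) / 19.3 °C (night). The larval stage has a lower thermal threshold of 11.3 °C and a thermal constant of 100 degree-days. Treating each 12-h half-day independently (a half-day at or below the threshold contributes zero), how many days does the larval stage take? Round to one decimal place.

8.0 days

Day half: max(0, 28.4 − 11.3) × 0.5 = 17.1 × 0.5 = 8.55 DD.
Night half: max(0, 19.3 − 11.3) × 0.5 = 8.0 × 0.5 = 4.00 DD.
Per 24 h: 12.55 DD/day.
Duration = 100 / 12.55 = 7.968 ≈ 8.0 days.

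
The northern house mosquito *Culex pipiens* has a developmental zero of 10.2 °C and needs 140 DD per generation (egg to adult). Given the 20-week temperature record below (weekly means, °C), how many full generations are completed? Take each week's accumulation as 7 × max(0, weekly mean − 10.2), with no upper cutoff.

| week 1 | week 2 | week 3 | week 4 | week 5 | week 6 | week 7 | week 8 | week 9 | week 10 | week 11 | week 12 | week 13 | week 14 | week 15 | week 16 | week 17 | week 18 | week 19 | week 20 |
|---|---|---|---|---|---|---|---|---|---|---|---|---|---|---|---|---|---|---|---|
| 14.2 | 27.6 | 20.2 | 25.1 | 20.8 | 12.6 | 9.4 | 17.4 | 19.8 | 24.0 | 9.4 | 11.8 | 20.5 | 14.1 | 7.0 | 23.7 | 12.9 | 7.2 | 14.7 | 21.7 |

6 generations

Weekly DD (7 × max(0, T̄ − 10.2)): 28.0, 121.8, 70.0, 104.3, 74.2, 16.8, 0.0, 50.4, 67.2, 96.6, 0.0, 11.2, 72.1, 27.3, 0.0, 94.5, 18.9, 0.0, 31.5, 80.5.
Season total = 965.3 DD.
Complete generations = ⌊965.3 / 140⌋ = 6.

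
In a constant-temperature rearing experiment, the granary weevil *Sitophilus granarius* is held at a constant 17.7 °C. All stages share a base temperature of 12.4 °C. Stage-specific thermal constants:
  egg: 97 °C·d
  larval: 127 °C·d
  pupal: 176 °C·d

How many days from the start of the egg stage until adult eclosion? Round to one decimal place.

Daily accumulation at 17.7 °C = 17.7 − 12.4 = 5.3 DD/day.
Total K = 97 + 127 + 176 = 400 DD.
Total duration = 400 / 5.3 = 75.472 ≈ 75.5 days.

75.5 days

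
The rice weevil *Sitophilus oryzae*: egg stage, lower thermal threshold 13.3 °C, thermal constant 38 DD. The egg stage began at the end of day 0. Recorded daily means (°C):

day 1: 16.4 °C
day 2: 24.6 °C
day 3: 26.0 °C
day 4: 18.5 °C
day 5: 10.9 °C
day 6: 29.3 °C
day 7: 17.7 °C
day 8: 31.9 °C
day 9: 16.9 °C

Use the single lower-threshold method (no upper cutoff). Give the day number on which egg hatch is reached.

Daily DD above 13.3 °C: 3.1, 11.3, 12.7, 5.2, 0.0, 16.0, 4.4, 18.6, 3.6.
Cumulative: 3.1, 14.4, 27.1, 32.3, 32.3, 48.3, 52.7, 71.3, 74.9.
The total first reaches 38 DD on day 6.

day 6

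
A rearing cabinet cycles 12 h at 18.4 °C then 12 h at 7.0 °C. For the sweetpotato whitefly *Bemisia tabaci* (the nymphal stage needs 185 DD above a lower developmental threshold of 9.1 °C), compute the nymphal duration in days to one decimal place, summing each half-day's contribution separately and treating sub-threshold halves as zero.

Day half: max(0, 18.4 − 9.1) × 0.5 = 9.3 × 0.5 = 4.65 DD.
Night half: max(0, 7.0 − 9.1) × 0.5 = 0.0 × 0.5 = 0.00 DD.
Per 24 h: 4.65 DD/day.
Duration = 185 / 4.65 = 39.785 ≈ 39.8 days.

39.8 days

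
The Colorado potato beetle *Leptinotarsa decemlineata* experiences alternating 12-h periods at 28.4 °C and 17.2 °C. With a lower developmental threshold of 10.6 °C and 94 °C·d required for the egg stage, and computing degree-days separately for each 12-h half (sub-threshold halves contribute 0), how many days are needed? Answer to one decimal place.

Day half: max(0, 28.4 − 10.6) × 0.5 = 17.8 × 0.5 = 8.90 DD.
Night half: max(0, 17.2 − 10.6) × 0.5 = 6.6 × 0.5 = 3.30 DD.
Per 24 h: 12.20 DD/day.
Duration = 94 / 12.20 = 7.705 ≈ 7.7 days.

7.7 days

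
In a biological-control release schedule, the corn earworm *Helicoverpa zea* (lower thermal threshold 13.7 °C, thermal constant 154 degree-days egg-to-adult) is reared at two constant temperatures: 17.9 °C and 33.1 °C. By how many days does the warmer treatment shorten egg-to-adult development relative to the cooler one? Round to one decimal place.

At 17.9 °C: 154 / (17.9 − 13.7) = 154 / 4.2 = 36.667 d.
At 33.1 °C: 154 / (33.1 − 13.7) = 154 / 19.4 = 7.938 d.
Difference = |36.667 − 7.938| = 28.729 ≈ 28.7 days.

28.7 days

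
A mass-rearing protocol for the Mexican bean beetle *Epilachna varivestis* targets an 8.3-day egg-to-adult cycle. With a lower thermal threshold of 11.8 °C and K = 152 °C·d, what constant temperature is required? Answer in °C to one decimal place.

Required daily accumulation = 152 / 8.3 = 18.313 DD/day.
T = T_base + 18.313 = 11.8 + 18.313 = 30.113 ≈ 30.1 °C.

30.1 °C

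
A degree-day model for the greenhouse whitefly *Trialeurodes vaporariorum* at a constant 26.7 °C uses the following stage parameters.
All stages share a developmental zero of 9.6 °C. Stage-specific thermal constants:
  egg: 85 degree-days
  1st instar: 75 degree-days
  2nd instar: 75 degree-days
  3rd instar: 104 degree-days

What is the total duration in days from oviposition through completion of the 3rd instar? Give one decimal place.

19.8 days

Daily accumulation at 26.7 °C = 26.7 − 9.6 = 17.1 DD/day.
Total K = 85 + 75 + 75 + 104 = 339 DD.
Total duration = 339 / 17.1 = 19.825 ≈ 19.8 days.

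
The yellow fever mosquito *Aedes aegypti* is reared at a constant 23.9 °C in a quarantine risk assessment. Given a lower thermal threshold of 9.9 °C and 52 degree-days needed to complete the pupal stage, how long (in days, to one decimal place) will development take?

Daily accumulation = 23.9 − 9.9 = 14.0 DD/day.
Duration = 52 / 14.0 = 3.714 ≈ 3.7 days.

3.7 days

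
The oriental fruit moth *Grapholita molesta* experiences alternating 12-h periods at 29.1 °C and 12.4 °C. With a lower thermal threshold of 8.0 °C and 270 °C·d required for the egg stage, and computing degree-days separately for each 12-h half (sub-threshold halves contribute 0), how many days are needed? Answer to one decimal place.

Day half: max(0, 29.1 − 8.0) × 0.5 = 21.1 × 0.5 = 10.55 DD.
Night half: max(0, 12.4 − 8.0) × 0.5 = 4.4 × 0.5 = 2.20 DD.
Per 24 h: 12.75 DD/day.
Duration = 270 / 12.75 = 21.176 ≈ 21.2 days.

21.2 days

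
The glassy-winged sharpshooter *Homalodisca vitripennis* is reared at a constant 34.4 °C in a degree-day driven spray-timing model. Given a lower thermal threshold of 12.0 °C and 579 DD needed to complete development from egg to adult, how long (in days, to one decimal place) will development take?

Daily accumulation = 34.4 − 12.0 = 22.4 DD/day.
Duration = 579 / 22.4 = 25.848 ≈ 25.8 days.

25.8 days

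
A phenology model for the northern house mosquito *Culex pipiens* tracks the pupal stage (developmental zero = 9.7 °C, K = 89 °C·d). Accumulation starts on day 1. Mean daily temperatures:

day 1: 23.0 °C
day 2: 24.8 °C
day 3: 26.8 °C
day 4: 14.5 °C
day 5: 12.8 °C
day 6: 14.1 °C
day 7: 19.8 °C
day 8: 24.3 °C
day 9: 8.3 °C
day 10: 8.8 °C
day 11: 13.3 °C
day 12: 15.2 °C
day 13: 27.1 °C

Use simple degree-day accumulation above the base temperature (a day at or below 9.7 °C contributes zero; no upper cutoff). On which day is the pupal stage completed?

Daily DD above 9.7 °C: 13.3, 15.1, 17.1, 4.8, 3.1, 4.4, 10.1, 14.6, 0.0, 0.0, 3.6, 5.5, 17.4.
Cumulative: 13.3, 28.4, 45.5, 50.3, 53.4, 57.8, 67.9, 82.5, 82.5, 82.5, 86.1, 91.6, 109.0.
The total first reaches 89 DD on day 12.

day 12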